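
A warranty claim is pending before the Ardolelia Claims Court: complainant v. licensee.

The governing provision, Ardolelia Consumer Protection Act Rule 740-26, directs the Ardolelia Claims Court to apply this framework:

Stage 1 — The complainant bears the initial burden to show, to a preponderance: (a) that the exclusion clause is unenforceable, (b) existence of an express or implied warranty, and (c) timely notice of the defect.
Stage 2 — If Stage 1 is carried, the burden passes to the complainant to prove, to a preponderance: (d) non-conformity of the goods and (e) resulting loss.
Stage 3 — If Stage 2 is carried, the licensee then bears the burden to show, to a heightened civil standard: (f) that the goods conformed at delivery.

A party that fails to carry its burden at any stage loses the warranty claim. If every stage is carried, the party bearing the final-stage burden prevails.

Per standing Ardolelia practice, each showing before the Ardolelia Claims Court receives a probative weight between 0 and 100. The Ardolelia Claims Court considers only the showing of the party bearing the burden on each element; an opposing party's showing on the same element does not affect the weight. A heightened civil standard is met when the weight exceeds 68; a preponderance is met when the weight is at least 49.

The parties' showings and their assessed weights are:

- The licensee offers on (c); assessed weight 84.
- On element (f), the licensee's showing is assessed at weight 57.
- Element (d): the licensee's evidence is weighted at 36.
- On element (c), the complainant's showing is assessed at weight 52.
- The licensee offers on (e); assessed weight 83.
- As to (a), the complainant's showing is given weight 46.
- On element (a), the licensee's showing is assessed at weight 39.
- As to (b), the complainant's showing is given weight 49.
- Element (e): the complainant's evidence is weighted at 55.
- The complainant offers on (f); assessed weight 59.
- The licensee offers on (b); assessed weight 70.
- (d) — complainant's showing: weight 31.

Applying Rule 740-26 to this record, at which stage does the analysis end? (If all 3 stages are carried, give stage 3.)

stage 1

Stage 1 — burden on complainant; standard: a preponderance (weight is at least 49).
    (a): 46 (licensee's 39 disregarded) < 49 [not met]
    (b): 49 (licensee's 70 disregarded) ≥ 49 [met]
    (c): 52 (licensee's 84 disregarded) ≥ 49 [met]
  Not every element is met, so the complainant fails to carry Stage 1.
The analysis ends at Stage 1; the licensee prevails.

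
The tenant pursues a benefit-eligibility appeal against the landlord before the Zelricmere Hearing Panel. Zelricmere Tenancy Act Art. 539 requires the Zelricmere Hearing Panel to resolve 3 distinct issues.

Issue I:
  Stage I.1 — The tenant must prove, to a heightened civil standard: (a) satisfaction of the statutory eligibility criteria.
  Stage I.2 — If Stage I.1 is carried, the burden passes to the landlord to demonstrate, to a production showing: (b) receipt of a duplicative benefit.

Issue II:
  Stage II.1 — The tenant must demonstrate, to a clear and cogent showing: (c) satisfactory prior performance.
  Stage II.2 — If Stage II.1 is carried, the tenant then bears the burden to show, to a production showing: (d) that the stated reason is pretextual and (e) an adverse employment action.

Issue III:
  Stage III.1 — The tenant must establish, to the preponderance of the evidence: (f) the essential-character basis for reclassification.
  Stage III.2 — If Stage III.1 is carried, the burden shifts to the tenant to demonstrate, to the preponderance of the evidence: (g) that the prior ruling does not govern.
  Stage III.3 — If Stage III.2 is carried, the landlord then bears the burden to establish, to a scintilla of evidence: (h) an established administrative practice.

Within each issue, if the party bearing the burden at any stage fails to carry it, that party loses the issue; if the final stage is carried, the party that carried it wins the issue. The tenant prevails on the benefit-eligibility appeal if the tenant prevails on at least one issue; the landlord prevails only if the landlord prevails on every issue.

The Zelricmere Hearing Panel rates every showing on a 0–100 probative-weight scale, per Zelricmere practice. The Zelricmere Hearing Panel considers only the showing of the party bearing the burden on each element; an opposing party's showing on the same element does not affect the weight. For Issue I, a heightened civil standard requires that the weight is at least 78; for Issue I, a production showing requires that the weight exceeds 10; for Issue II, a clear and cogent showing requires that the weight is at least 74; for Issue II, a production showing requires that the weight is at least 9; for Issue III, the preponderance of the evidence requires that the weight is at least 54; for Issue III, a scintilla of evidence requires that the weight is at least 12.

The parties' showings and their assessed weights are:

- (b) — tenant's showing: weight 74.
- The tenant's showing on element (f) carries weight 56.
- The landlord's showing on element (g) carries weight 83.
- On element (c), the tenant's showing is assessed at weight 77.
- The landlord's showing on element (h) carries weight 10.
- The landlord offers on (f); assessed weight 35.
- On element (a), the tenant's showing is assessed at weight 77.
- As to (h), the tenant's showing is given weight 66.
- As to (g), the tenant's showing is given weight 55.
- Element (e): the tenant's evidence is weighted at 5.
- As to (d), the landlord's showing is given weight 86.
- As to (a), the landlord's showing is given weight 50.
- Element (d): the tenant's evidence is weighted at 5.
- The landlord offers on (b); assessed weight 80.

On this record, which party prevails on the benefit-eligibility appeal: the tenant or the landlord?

— Issue I —
Stage I.1 — burden on tenant; standard: a heightened civil standard (weight is at least 78).
    (a): 77 (landlord's 50 disregarded) < 78 [not met]
  Not every element is met, so the tenant fails to carry Stage I.1.
So the landlord prevails on this issue.
— Issue II —
Stage II.1 — burden on tenant; standard: a clear and cogent showing (weight is at least 74).
    (c): 77 ≥ 74 [met]
  Stage II.1 carried; the burden remains with the tenant.
Stage II.2 — burden on tenant; standard: a production showing (weight is at least 9).
    (d): 5 (landlord's 86 disregarded) < 9 [not met]
    (e): 5 < 9 [not met]
  Stage II.2 not carried; the tenant fails its burden.
The landlord prevails on this issue.
— Issue III —
At Stage III.1 the tenant must meet the preponderance of the evidence (weight is at least 54): on (f) the weight is 56 (the landlord's 35 is given no effect), ≥ 54, so (f) meets the standard.
  Stage III.1 is satisfied; the tenant continues to bear the burden.
At Stage III.2 the tenant must meet the preponderance of the evidence (weight is at least 54): on (g) the weight is 55 (the landlord's 83 is given no effect), ≥ 54, so (g) meets the standard.
  All elements met. The burden passes to the landlord.
At Stage III.3 the landlord must meet a scintilla of evidence (weight is at least 12): on (h) the weight is 10 (the tenant's 66 is given no effect), < 12, so (h) does not meet the standard.
  Not every element is met, so the landlord fails to carry Stage III.3.
So the tenant prevails on this issue.
Per-issue: Issue I → landlord; Issue II → landlord; Issue III → tenant. The tenant must prevail on at least one issue; overall, the tenant prevails.

tenant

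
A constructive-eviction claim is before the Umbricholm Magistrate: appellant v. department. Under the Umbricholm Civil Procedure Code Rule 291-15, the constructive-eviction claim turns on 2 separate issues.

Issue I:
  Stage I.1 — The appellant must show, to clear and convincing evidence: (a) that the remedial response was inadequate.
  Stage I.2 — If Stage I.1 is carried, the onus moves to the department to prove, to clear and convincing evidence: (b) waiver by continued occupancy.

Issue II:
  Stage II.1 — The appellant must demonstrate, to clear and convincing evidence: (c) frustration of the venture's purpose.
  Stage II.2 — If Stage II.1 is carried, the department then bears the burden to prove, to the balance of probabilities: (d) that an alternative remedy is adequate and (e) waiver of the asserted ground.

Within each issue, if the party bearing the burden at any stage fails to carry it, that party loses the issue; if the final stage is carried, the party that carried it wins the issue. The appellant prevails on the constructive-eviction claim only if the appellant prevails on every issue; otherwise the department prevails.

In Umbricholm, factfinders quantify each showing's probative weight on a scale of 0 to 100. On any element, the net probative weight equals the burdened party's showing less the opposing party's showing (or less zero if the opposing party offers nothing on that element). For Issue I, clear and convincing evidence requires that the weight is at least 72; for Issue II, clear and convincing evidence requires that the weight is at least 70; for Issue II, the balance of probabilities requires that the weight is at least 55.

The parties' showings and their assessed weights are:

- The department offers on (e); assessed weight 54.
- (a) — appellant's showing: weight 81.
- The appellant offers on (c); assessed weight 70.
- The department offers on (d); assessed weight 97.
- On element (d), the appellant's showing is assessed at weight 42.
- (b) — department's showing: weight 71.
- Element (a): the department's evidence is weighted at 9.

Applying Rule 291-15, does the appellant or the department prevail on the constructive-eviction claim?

appellant

— Issue I —
At Stage I.1 the appellant must meet clear and convincing evidence (weight is at least 72): on (a) the weight is 81 less the opposing 9 gives net 72, ≥ 72, so (a) meets the standard.
  All elements met. The burden passes to the department.
At Stage I.2 the department must meet clear and convincing evidence (weight is at least 72): on (b) the weight is 71, < 72, so (b) does not meet the standard.
  Not every element is met, so the department fails to carry Stage I.2.
The analysis ends at Stage I.2; the appellant prevails on this issue.
— Issue II —
At Stage II.1 the appellant must meet clear and convincing evidence (weight is at least 70): on (c) the weight is 70, which does reach 70, so (c) meets the standard.
  The appellant carries Stage II.1; the department now bears the burden.
At Stage II.2 the department must meet the balance of probabilities (weight is at least 55): on (d) the weight is 97 less the opposing 42 gives net 55, ≥ 55, so (d) meets the standard; on (e) the weight is 54, < 55, so (e) does not meet the standard.
  Stage II.2 not carried; the department fails its burden.
So the appellant prevails on this issue.
Per-issue: Issue I → appellant; Issue II → appellant. The appellant must prevail on every issue; overall, the appellant prevails.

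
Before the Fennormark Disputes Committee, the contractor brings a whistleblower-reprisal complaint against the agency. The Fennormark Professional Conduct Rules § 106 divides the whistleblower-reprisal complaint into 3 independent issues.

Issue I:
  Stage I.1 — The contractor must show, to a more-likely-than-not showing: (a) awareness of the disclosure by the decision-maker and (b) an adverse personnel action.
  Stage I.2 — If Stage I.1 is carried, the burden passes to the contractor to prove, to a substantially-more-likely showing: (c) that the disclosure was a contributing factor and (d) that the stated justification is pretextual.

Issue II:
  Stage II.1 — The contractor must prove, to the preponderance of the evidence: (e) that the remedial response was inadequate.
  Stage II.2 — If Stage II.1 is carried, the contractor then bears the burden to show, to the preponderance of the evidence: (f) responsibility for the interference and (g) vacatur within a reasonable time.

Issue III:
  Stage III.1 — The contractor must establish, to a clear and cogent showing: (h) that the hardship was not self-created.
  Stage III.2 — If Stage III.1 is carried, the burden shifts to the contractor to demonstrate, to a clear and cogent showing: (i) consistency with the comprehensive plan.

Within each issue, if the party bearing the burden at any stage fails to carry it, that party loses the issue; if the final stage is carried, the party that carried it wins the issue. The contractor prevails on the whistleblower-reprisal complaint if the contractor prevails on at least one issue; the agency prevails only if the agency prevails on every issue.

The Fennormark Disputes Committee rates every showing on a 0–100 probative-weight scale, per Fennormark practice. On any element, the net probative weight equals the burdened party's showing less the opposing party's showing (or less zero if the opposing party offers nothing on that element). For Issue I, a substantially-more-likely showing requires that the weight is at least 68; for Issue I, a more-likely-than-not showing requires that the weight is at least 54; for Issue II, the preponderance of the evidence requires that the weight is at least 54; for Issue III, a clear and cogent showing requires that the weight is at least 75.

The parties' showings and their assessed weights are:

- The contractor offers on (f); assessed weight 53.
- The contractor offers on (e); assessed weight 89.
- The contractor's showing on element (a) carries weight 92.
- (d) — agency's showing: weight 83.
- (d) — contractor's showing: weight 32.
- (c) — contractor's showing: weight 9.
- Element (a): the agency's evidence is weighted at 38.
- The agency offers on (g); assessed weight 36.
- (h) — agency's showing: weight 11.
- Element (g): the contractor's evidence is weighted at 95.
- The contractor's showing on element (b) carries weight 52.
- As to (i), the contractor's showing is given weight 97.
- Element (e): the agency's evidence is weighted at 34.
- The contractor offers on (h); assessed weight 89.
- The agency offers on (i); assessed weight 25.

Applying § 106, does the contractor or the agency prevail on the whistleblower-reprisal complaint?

agency

— Issue I —
At Stage I.1 the contractor must meet a more-likely-than-not showing (weight is at least 54): on (a) the weight is 92 less the opposing 38 gives net 54, which does reach 54, so (a) meets the standard; on (b) the weight is 52, which does not reach 54, so (b) does not meet the standard.
  The contractor does not carry Stage I.1.
The analysis ends at Stage I.1; the agency prevails on this issue.
— Issue II —
Stage II.1 (contractor, the preponderance of the evidence, weight is at least 54): (e) net 89−34=55 ≥ 54 — meets.
  Stage II.1 carried; the burden remains with the contractor.
Stage II.2 (contractor, the preponderance of the evidence, weight is at least 54): (f) 53 < 54 — fails; (g) net 95−36=59 ≥ 54 — meets.
  Not every element is met, so the contractor fails to carry Stage II.2.
So the agency prevails on this issue.
— Issue III —
At Stage III.1 the contractor must meet a clear and cogent showing (weight is at least 75): on (h) the weight is 89 less the opposing 11 gives net 78, which does reach 75, so (h) meets the standard.
  Stage III.1 is satisfied; the contractor continues to bear the burden.
At Stage III.2 the contractor must meet a clear and cogent showing (weight is at least 75): on (i) the weight is 97 less the opposing 25 gives net 72, which does not reach 75, so (i) does not meet the standard.
  Not every element is met, so the contractor fails to carry Stage III.2.
So the agency prevails on this issue.
Per-issue: Issue I → agency; Issue II → agency; Issue III → agency. The contractor must prevail on at least one issue; overall, the agency prevails.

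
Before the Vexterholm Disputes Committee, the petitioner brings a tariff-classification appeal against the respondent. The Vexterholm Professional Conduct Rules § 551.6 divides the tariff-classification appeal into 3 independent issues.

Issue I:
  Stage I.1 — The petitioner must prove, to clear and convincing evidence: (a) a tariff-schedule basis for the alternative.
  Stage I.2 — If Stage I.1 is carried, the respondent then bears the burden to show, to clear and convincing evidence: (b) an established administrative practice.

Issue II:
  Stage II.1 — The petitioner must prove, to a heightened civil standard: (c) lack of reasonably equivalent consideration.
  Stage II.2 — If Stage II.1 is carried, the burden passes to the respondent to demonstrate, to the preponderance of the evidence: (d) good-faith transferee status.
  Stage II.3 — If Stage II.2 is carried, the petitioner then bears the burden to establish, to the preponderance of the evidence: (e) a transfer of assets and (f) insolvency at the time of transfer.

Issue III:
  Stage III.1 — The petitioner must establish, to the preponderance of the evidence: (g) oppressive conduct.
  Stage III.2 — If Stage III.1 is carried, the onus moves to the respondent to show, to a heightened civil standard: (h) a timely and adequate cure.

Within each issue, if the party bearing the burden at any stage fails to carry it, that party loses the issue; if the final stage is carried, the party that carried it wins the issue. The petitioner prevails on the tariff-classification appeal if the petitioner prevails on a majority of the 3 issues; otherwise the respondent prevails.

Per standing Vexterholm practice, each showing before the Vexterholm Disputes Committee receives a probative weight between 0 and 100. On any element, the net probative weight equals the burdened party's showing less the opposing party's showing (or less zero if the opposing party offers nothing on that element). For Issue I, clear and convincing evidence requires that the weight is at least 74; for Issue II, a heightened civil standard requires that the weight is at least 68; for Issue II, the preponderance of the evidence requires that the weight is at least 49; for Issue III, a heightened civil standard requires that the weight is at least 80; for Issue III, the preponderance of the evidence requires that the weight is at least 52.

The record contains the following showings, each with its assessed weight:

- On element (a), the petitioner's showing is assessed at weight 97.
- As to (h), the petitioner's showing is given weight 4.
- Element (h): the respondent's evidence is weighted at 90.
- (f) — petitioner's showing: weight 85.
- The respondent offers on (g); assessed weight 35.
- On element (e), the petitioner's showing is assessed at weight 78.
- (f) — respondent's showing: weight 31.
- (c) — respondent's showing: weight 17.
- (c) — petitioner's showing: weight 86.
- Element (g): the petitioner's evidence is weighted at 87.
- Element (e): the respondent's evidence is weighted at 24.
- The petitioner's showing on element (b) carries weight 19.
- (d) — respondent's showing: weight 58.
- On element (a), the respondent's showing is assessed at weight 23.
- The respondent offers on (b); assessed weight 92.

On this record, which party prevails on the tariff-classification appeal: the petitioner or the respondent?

— Issue I —
Stage I.1 (petitioner, clear and convincing evidence, weight is at least 74): (a) net 97−23=74 ≥ 74 — meets.
  Stage I.1 carried; the burden shifts to the respondent.
Stage I.2 (respondent, clear and convincing evidence, weight is at least 74): (b) net 92−19=73 < 74 — fails.
  Stage I.2 not carried; the respondent fails its burden.
So the petitioner prevails on this issue.
— Issue II —
Stage II.1 (petitioner, a heightened civil standard, weight is at least 68): (c) net 86−17=69 ≥ 68 — meets.
  All elements met. The burden passes to the respondent.
Stage II.2 (respondent, the preponderance of the evidence, weight is at least 49): (d) 58 ≥ 49 — meets.
  Stage II.2 carried; the burden shifts to the petitioner.
Stage II.3 (petitioner, the preponderance of the evidence, weight is at least 49): (e) net 78−24=54 ≥ 49 — meets; (f) net 85−31=54 ≥ 49 — meets.
  The petitioner carries the last stage.
All stages carried — the petitioner prevails on this issue.
— Issue III —
Stage III.1 (petitioner, the preponderance of the evidence, weight is at least 52): (g) net 87−35=52 ≥ 52 — meets.
  The petitioner carries Stage III.1; the respondent now bears the burden.
Stage III.2 (respondent, a heightened civil standard, weight is at least 80): (h) net 90−4=86 ≥ 80 — meets.
  All elements met at the final stage.
With every stage satisfied, the respondent prevails on this issue.
Per-issue: Issue I → petitioner; Issue II → petitioner; Issue III → respondent. The petitioner must prevail on a majority of issues; overall, the petitioner prevails.

petitioner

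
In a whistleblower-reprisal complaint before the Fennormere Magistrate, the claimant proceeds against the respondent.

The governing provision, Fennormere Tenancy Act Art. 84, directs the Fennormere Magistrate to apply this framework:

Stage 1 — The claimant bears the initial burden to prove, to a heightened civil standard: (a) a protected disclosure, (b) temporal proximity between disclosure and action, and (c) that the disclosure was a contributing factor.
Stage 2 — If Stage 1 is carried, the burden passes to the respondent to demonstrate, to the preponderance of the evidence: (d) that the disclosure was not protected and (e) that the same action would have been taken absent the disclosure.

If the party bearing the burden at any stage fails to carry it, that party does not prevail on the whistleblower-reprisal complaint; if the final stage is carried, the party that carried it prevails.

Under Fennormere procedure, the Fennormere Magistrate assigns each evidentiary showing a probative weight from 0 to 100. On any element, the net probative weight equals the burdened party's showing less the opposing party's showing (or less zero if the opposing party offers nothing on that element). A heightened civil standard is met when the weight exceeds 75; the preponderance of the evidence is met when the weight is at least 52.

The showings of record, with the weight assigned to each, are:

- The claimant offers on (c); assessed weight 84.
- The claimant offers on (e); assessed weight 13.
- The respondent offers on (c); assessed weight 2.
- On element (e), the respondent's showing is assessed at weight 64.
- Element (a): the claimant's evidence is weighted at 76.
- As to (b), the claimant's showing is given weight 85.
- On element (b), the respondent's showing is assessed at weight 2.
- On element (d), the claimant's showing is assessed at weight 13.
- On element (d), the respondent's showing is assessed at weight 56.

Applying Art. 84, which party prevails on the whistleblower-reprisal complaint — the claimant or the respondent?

claimant

Stage 1 — burden on claimant; standard: a heightened civil standard (weight exceeds 75).
    (a): 76 > 75 [met]
    (b): 85 − 2 = 83 > 75 [met]
    (c): 84 − 2 = 82 > 75 [met]
  The claimant carries Stage 1; the respondent now bears the burden.
Stage 2 — burden on respondent; standard: the preponderance of the evidence (weight is at least 52).
    (d): 56 − 13 = 43 < 52 [not met]
    (e): 64 − 13 = 51 < 52 [not met]
  Stage 2 not carried; the respondent fails its burden.
The analysis ends at Stage 2; the claimant prevails.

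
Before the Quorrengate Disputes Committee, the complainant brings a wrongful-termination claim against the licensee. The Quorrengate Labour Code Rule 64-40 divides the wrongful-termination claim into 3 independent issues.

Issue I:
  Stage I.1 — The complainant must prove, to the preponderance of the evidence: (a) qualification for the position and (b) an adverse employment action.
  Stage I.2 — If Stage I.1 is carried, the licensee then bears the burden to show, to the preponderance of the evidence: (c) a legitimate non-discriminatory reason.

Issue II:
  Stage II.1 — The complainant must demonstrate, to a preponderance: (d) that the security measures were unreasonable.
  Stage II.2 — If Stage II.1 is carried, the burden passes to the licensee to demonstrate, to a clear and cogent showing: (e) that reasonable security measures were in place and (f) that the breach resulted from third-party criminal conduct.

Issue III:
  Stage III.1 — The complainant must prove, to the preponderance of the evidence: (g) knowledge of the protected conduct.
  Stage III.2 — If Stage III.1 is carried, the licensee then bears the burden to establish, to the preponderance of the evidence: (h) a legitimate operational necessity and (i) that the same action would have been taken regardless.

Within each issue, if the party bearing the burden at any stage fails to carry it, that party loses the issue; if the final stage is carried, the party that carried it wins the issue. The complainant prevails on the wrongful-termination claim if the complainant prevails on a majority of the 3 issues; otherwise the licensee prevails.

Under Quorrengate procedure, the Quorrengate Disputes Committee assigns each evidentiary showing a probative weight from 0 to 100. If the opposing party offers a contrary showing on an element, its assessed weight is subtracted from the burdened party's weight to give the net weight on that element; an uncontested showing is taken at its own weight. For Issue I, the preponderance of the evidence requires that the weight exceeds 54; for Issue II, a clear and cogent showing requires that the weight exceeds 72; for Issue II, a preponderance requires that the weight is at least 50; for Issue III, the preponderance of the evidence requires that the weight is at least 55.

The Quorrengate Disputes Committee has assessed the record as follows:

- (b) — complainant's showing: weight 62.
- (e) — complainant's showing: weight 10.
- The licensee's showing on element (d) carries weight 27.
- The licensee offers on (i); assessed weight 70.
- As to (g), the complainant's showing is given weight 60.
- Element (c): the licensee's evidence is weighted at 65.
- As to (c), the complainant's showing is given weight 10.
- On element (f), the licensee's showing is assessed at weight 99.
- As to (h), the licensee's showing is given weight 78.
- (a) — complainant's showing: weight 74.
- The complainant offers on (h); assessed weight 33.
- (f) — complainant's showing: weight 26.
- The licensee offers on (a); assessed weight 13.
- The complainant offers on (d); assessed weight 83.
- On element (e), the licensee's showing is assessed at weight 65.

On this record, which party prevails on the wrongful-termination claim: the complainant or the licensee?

complainant

— Issue I —
Stage I.1 (complainant, the preponderance of the evidence, weight exceeds 54): (a) net 74−13=61 > 54 — meets; (b) 62 > 54 — meets.
  Stage I.1 is satisfied; the onus moves to the licensee.
Stage I.2 (licensee, the preponderance of the evidence, weight exceeds 54): (c) net 65−10=55 > 54 — meets.
  All elements met at the final stage.
With every stage satisfied, the licensee prevails on this issue.
— Issue II —
Stage II.1 (complainant, a preponderance, weight is at least 50): (d) net 83−27=56 ≥ 50 — meets.
  Stage II.1 carried; the burden shifts to the licensee.
Stage II.2 (licensee, a clear and cogent showing, weight exceeds 72): (e) net 65−10=55 ≤ 72 — fails; (f) net 99−26=73 > 72 — meets.
  Stage II.2 not carried; the licensee fails its burden.
So the complainant prevails on this issue.
— Issue III —
At Stage III.1 the complainant must meet the preponderance of the evidence (weight is at least 55): on (g) the weight is 60, which does reach 55, so (g) meets the standard.
  Stage III.1 is satisfied; the onus moves to the licensee.
At Stage III.2 the licensee must meet the preponderance of the evidence (weight is at least 55): on (h) the weight is 78 less the opposing 33 gives net 45, which does not reach 55, so (h) does not meet the standard; on (i) the weight is 70, which does reach 55, so (i) meets the standard.
  Stage III.2 not carried; the licensee fails its burden.
The complainant prevails on this issue.
Per-issue: Issue I → licensee; Issue II → complainant; Issue III → complainant. The complainant must prevail on a majority of issues; overall, the complainant prevails.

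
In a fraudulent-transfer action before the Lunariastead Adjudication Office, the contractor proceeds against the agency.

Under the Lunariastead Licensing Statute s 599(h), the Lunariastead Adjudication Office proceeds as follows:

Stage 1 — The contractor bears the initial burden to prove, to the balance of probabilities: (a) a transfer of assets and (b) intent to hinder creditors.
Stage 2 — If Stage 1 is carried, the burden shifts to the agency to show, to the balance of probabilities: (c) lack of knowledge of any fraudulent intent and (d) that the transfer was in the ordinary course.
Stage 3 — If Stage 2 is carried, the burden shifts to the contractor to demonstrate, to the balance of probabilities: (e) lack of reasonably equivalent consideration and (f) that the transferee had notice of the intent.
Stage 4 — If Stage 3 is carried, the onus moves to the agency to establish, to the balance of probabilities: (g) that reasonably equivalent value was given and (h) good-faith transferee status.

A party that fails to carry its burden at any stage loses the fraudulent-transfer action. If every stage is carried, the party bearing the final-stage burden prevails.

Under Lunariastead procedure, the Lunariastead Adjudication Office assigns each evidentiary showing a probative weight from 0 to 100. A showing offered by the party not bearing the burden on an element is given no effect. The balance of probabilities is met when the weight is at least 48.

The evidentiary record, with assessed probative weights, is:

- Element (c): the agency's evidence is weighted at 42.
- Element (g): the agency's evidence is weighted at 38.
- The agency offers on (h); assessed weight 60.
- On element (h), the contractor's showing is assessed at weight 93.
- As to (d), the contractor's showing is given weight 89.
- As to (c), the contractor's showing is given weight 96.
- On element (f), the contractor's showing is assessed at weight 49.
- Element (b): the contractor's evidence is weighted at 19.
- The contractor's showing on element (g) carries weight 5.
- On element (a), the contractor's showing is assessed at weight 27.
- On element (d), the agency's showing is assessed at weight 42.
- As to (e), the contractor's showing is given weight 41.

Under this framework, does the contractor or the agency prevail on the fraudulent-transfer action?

Stage 1 (contractor, the balance of probabilities, weight is at least 48): (a) 27 < 48 — fails; (b) 19 < 48 — fails.
  The contractor does not carry Stage 1.
The analysis ends at Stage 1; the agency prevails.

agency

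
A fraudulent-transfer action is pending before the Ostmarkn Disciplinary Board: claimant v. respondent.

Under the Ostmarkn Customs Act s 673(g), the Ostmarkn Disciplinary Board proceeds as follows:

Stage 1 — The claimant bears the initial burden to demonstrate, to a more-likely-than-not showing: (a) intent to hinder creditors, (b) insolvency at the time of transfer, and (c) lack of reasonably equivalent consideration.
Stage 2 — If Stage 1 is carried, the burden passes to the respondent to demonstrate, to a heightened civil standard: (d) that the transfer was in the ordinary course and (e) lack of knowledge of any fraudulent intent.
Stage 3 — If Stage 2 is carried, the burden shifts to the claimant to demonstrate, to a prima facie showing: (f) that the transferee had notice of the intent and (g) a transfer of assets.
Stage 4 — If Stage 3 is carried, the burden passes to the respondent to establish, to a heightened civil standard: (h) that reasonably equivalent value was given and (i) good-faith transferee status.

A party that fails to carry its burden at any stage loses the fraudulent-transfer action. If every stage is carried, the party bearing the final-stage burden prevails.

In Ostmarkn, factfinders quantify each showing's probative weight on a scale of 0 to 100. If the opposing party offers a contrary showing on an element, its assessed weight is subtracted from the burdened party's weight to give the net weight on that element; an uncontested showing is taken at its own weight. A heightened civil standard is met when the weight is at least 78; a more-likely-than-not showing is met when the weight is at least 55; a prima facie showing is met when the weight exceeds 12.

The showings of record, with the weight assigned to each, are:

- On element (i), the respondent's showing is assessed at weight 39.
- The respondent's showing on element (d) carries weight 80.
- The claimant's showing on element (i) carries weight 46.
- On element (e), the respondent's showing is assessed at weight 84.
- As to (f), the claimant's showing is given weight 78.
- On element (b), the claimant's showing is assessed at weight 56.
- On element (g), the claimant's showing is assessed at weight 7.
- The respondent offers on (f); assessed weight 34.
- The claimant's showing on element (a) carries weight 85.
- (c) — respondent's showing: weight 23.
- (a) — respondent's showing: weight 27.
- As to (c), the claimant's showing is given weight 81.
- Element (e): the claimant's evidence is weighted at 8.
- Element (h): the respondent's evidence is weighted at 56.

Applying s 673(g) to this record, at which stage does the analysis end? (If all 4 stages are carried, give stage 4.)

At Stage 1 the claimant must meet a more-likely-than-not showing (weight is at least 55): on (a) the weight is 85 less the opposing 27 gives net 58, ≥ 55, so (a) meets the standard; on (b) the weight is 56, which does reach 55, so (b) meets the standard; on (c) the weight is 81 less the opposing 23 gives net 58, ≥ 55, so (c) meets the standard.
  The claimant carries Stage 1; the respondent now bears the burden.
At Stage 2 the respondent must meet a heightened civil standard (weight is at least 78): on (d) the weight is 80, which does reach 78, so (d) meets the standard; on (e) the weight is 84 less the opposing 8 gives net 76, which does not reach 78, so (e) does not meet the standard.
  Stage 2 not carried; the respondent fails its burden.
The analysis ends at Stage 2; the claimant prevails.

stage 2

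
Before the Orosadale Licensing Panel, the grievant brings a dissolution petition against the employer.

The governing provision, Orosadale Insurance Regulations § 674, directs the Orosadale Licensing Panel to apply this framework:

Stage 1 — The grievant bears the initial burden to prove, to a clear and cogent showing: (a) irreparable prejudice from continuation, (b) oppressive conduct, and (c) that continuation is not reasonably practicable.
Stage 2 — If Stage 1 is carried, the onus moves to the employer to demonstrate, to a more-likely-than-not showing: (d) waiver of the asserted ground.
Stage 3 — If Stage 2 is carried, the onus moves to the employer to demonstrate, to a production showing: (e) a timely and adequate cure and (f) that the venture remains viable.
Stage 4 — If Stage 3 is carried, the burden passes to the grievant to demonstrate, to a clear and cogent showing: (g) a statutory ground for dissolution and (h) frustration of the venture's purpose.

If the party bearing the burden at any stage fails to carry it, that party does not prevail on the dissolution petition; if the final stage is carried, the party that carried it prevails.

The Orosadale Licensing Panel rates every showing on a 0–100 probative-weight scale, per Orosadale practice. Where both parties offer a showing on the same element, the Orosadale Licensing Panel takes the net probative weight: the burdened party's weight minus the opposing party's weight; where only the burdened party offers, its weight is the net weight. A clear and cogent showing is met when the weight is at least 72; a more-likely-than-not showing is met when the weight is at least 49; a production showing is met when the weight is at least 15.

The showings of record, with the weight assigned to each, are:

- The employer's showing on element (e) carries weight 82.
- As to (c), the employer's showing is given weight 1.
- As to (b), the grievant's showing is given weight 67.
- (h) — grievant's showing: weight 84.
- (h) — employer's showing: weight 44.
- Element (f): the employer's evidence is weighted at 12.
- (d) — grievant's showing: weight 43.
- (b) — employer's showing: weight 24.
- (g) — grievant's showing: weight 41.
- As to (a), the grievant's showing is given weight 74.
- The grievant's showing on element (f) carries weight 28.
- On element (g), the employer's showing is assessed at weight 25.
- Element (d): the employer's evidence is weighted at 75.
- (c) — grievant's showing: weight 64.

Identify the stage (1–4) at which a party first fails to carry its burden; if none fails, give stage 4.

stage 1

Stage 1 (grievant, a clear and cogent showing, weight is at least 72): (a) 74 ≥ 72 — meets; (b) net 67−24=43 < 72 — fails; (c) net 64−1=63 < 72 — fails.
  Not every element is met, so the grievant fails to carry Stage 1.
So the employer prevails.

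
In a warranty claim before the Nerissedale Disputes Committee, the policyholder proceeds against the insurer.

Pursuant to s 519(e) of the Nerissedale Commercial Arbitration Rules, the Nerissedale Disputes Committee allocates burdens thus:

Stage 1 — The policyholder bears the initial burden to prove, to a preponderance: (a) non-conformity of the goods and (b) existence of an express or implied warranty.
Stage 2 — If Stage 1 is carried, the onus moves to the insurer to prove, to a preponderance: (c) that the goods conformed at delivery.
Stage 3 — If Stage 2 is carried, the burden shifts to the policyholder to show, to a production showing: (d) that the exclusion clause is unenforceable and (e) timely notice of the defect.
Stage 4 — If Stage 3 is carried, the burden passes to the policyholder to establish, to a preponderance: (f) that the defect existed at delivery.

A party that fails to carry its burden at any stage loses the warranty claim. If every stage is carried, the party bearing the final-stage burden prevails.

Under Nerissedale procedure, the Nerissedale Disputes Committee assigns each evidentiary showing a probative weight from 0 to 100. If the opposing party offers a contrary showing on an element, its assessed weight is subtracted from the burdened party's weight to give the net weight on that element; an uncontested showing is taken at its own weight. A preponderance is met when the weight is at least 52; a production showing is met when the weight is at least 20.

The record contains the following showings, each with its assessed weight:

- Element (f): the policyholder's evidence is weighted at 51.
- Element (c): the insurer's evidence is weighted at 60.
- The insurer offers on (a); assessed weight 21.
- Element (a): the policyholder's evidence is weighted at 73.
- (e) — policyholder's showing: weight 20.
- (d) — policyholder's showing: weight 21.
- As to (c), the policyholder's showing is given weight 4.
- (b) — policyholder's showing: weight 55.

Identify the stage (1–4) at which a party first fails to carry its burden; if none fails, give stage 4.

stage 4

Stage 1 (policyholder, a preponderance, weight is at least 52): (a) net 73−21=52 ≥ 52 — meets; (b) 55 ≥ 52 — meets.
  All elements met. The burden passes to the insurer.
Stage 2 (insurer, a preponderance, weight is at least 52): (c) net 60−4=56 ≥ 52 — meets.
  Stage 2 is satisfied; the onus moves to the policyholder.
Stage 3 (policyholder, a production showing, weight is at least 20): (d) 21 ≥ 20 — meets; (e) 20 ≥ 20 — meets.
  Stage 3 carried; the burden remains with the policyholder.
Stage 4 (policyholder, a preponderance, weight is at least 52): (f) 51 < 52 — fails.
  The policyholder does not carry Stage 4.
The insurer prevails.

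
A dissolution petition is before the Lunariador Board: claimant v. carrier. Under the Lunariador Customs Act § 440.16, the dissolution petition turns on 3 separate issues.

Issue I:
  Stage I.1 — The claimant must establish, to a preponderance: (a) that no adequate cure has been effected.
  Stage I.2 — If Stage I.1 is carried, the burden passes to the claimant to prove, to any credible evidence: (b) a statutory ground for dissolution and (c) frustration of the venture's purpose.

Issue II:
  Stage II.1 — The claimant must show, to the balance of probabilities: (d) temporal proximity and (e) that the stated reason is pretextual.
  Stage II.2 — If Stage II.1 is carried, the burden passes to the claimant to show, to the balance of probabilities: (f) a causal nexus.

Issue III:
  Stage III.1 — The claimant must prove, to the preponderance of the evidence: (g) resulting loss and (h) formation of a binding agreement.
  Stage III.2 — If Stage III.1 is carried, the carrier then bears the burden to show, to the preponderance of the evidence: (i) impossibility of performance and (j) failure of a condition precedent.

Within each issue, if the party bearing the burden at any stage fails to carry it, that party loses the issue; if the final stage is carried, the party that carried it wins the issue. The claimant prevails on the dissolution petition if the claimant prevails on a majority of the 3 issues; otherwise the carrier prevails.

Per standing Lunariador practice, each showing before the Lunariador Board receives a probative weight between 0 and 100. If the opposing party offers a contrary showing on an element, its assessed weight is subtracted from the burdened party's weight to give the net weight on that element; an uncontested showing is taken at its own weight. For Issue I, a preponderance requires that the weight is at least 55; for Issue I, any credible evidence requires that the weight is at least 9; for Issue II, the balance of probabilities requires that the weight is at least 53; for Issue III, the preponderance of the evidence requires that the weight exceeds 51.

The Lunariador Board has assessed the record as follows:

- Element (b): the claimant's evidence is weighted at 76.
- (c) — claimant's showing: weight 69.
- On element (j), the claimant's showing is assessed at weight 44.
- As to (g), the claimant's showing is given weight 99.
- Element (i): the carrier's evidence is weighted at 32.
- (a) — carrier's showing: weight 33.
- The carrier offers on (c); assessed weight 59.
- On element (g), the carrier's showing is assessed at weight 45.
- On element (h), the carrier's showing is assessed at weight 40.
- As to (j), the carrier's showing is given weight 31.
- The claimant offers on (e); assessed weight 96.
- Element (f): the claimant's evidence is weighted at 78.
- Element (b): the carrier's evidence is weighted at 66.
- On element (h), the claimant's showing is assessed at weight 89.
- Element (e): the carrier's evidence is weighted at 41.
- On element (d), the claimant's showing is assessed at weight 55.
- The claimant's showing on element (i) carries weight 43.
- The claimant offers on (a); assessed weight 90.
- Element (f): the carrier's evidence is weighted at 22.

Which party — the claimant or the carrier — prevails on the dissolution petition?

claimant

— Issue I —
At Stage I.1 the claimant must meet a preponderance (weight is at least 55): on (a) the weight is 90 less the opposing 33 gives net 57, which does reach 55, so (a) meets the standard.
  Stage I.1 is satisfied; the claimant continues to bear the burden.
At Stage I.2 the claimant must meet any credible evidence (weight is at least 9): on (b) the weight is 76 less the opposing 66 gives net 10, ≥ 9, so (b) meets the standard; on (c) the weight is 69 less the opposing 59 gives net 10, which does reach 9, so (c) meets the standard.
  The claimant carries the last stage.
Every stage carried; the claimant prevails on this issue.
— Issue II —
Stage II.1 — burden on claimant; standard: the balance of probabilities (weight is at least 53).
    (d): 55 ≥ 53 [met]
    (e): 96 − 41 = 55 ≥ 53 [met]
  Stage II.1 carried; the burden remains with the claimant.
Stage II.2 — burden on claimant; standard: the balance of probabilities (weight is at least 53).
    (f): 78 − 22 = 56 ≥ 53 [met]
  Stage II.2 carried; the final stage is satisfied.
With every stage satisfied, the claimant prevails on this issue.
— Issue III —
Stage III.1 (claimant, the preponderance of the evidence, weight exceeds 51): (g) net 99−45=54 > 51 — meets; (h) net 89−40=49 ≤ 51 — fails.
  Not every element is met, so the claimant fails to carry Stage III.1.
So the carrier prevails on this issue.
Per-issue: Issue I → claimant; Issue II → claimant; Issue III → carrier. The claimant must prevail on a majority of issues; overall, the claimant prevails.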